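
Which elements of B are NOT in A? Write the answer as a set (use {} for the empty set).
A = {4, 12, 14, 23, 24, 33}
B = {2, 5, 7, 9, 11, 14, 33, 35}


Set A = {4, 12, 14, 23, 24, 33}
Set B = {2, 5, 7, 9, 11, 14, 33, 35}
Check each element of B against A:
2 ∉ A (include), 5 ∉ A (include), 7 ∉ A (include), 9 ∉ A (include), 11 ∉ A (include), 14 ∈ A, 33 ∈ A, 35 ∉ A (include)
Elements of B not in A: {2, 5, 7, 9, 11, 35}

{2, 5, 7, 9, 11, 35}


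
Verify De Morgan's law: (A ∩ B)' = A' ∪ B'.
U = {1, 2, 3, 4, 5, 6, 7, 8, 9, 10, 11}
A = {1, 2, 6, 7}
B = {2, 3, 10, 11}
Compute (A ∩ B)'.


U = {1, 2, 3, 4, 5, 6, 7, 8, 9, 10, 11}
A = {1, 2, 6, 7}, B = {2, 3, 10, 11}
A ∩ B = {2}
(A ∩ B)' = U \ (A ∩ B) = {1, 3, 4, 5, 6, 7, 8, 9, 10, 11}
Verification via A' ∪ B': A' = {3, 4, 5, 8, 9, 10, 11}, B' = {1, 4, 5, 6, 7, 8, 9}
A' ∪ B' = {1, 3, 4, 5, 6, 7, 8, 9, 10, 11} ✓

{1, 3, 4, 5, 6, 7, 8, 9, 10, 11}


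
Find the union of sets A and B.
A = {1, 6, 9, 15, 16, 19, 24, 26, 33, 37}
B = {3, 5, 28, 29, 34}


Set A = {1, 6, 9, 15, 16, 19, 24, 26, 33, 37}
Set B = {3, 5, 28, 29, 34}
A ∪ B includes all elements in either set.
Elements from A: {1, 6, 9, 15, 16, 19, 24, 26, 33, 37}
Elements from B not already included: {3, 5, 28, 29, 34}
A ∪ B = {1, 3, 5, 6, 9, 15, 16, 19, 24, 26, 28, 29, 33, 34, 37}

{1, 3, 5, 6, 9, 15, 16, 19, 24, 26, 28, 29, 33, 34, 37}


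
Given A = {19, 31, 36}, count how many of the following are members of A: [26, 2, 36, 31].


Set A = {19, 31, 36}
Candidates: [26, 2, 36, 31]
Check each candidate:
26 ∉ A, 2 ∉ A, 36 ∈ A, 31 ∈ A
Count of candidates in A: 2

2


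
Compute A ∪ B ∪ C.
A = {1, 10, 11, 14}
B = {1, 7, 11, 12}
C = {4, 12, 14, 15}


Set A = {1, 10, 11, 14}
Set B = {1, 7, 11, 12}
Set C = {4, 12, 14, 15}
First, A ∪ B = {1, 7, 10, 11, 12, 14}
Then, (A ∪ B) ∪ C = {1, 4, 7, 10, 11, 12, 14, 15}

{1, 4, 7, 10, 11, 12, 14, 15}


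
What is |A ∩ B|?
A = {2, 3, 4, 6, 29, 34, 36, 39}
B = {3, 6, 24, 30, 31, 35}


Set A = {2, 3, 4, 6, 29, 34, 36, 39}
Set B = {3, 6, 24, 30, 31, 35}
A ∩ B = {3, 6}
|A ∩ B| = 2

2


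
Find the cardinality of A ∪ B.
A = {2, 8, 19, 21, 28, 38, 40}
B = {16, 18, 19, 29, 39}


Set A = {2, 8, 19, 21, 28, 38, 40}, |A| = 7
Set B = {16, 18, 19, 29, 39}, |B| = 5
A ∩ B = {19}, |A ∩ B| = 1
|A ∪ B| = |A| + |B| - |A ∩ B| = 7 + 5 - 1 = 11

11


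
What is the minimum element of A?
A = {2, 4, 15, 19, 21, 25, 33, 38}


Set A = {2, 4, 15, 19, 21, 25, 33, 38}
Elements in ascending order: 2, 4, 15, 19, 21, 25, 33, 38
The smallest element is 2.

2


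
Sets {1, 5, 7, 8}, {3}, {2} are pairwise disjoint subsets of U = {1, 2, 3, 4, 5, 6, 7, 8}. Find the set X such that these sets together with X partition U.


U = {1, 2, 3, 4, 5, 6, 7, 8}
Shown blocks: {1, 5, 7, 8}, {3}, {2}
A partition's blocks are pairwise disjoint and cover U, so the missing block = U \ (union of shown blocks).
Union of shown blocks: {1, 2, 3, 5, 7, 8}
Missing block = U \ (union) = {4, 6}

{4, 6}


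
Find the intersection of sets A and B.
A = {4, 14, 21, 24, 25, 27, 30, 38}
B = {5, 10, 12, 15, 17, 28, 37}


Set A = {4, 14, 21, 24, 25, 27, 30, 38}
Set B = {5, 10, 12, 15, 17, 28, 37}
A ∩ B includes only elements in both sets.
Check each element of A against B:
4 ✗, 14 ✗, 21 ✗, 24 ✗, 25 ✗, 27 ✗, 30 ✗, 38 ✗
A ∩ B = {}

{}


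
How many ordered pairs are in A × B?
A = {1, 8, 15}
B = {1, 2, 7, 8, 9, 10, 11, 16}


Set A = {1, 8, 15} has 3 elements.
Set B = {1, 2, 7, 8, 9, 10, 11, 16} has 8 elements.
|A × B| = |A| × |B| = 3 × 8 = 24

24


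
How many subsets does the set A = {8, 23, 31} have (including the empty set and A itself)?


Set A = {8, 23, 31}
|A| = 3
The power set P(A) contains all subsets of A.
|P(A)| = 2^|A| = 2^3 = 8

8


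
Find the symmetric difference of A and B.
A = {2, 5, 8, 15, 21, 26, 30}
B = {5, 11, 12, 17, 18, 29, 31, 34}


Set A = {2, 5, 8, 15, 21, 26, 30}
Set B = {5, 11, 12, 17, 18, 29, 31, 34}
A △ B = (A \ B) ∪ (B \ A)
Elements in A but not B: {2, 8, 15, 21, 26, 30}
Elements in B but not A: {11, 12, 17, 18, 29, 31, 34}
A △ B = {2, 8, 11, 12, 15, 17, 18, 21, 26, 29, 30, 31, 34}

{2, 8, 11, 12, 15, 17, 18, 21, 26, 29, 30, 31, 34}


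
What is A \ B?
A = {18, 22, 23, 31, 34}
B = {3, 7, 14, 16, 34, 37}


Set A = {18, 22, 23, 31, 34}
Set B = {3, 7, 14, 16, 34, 37}
A \ B includes elements in A that are not in B.
Check each element of A:
18 (not in B, keep), 22 (not in B, keep), 23 (not in B, keep), 31 (not in B, keep), 34 (in B, remove)
A \ B = {18, 22, 23, 31}

{18, 22, 23, 31}


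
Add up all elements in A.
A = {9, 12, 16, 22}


Set A = {9, 12, 16, 22}
Sum = 9 + 12 + 16 + 22 = 59

59


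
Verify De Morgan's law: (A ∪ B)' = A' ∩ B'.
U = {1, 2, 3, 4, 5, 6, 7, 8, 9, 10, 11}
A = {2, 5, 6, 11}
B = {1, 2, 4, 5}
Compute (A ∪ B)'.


U = {1, 2, 3, 4, 5, 6, 7, 8, 9, 10, 11}
A = {2, 5, 6, 11}, B = {1, 2, 4, 5}
A ∪ B = {1, 2, 4, 5, 6, 11}
(A ∪ B)' = U \ (A ∪ B) = {3, 7, 8, 9, 10}
Verification via A' ∩ B': A' = {1, 3, 4, 7, 8, 9, 10}, B' = {3, 6, 7, 8, 9, 10, 11}
A' ∩ B' = {3, 7, 8, 9, 10} ✓

{3, 7, 8, 9, 10}


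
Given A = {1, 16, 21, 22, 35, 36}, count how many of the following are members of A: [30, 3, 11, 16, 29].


Set A = {1, 16, 21, 22, 35, 36}
Candidates: [30, 3, 11, 16, 29]
Check each candidate:
30 ∉ A, 3 ∉ A, 11 ∉ A, 16 ∈ A, 29 ∉ A
Count of candidates in A: 1

1


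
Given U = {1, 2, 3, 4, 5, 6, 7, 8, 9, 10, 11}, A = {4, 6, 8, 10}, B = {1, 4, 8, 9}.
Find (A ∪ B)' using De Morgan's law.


U = {1, 2, 3, 4, 5, 6, 7, 8, 9, 10, 11}
A = {4, 6, 8, 10}, B = {1, 4, 8, 9}
A ∪ B = {1, 4, 6, 8, 9, 10}
(A ∪ B)' = U \ (A ∪ B) = {2, 3, 5, 7, 11}
Verification via A' ∩ B': A' = {1, 2, 3, 5, 7, 9, 11}, B' = {2, 3, 5, 6, 7, 10, 11}
A' ∩ B' = {2, 3, 5, 7, 11} ✓

{2, 3, 5, 7, 11}


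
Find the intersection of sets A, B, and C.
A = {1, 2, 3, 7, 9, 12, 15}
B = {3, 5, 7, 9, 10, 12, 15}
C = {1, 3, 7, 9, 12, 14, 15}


Set A = {1, 2, 3, 7, 9, 12, 15}
Set B = {3, 5, 7, 9, 10, 12, 15}
Set C = {1, 3, 7, 9, 12, 14, 15}
First, A ∩ B = {3, 7, 9, 12, 15}
Then, (A ∩ B) ∩ C = {3, 7, 9, 12, 15}

{3, 7, 9, 12, 15}


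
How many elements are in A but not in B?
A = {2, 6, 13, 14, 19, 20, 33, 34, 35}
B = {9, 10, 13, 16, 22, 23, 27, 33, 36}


Set A = {2, 6, 13, 14, 19, 20, 33, 34, 35}
Set B = {9, 10, 13, 16, 22, 23, 27, 33, 36}
A \ B = {2, 6, 14, 19, 20, 34, 35}
|A \ B| = 7

7


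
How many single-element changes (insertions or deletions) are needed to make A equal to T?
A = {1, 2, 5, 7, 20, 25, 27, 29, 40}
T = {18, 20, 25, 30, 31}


Set A = {1, 2, 5, 7, 20, 25, 27, 29, 40}
Set T = {18, 20, 25, 30, 31}
Elements to remove from A (in A, not in T): {1, 2, 5, 7, 27, 29, 40} → 7 removals
Elements to add to A (in T, not in A): {18, 30, 31} → 3 additions
Total edits = 7 + 3 = 10

10


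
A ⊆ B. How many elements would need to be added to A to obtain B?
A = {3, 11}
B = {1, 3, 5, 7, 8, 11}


Set A = {3, 11}, |A| = 2
Set B = {1, 3, 5, 7, 8, 11}, |B| = 6
Since A ⊆ B: B \ A = {1, 5, 7, 8}
|B| - |A| = 6 - 2 = 4

4


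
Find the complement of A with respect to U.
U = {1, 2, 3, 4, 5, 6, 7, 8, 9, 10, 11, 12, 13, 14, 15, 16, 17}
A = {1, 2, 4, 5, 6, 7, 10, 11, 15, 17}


Universal set U = {1, 2, 3, 4, 5, 6, 7, 8, 9, 10, 11, 12, 13, 14, 15, 16, 17}
Set A = {1, 2, 4, 5, 6, 7, 10, 11, 15, 17}
A' = U \ A = elements in U but not in A
Checking each element of U:
1 (in A, exclude), 2 (in A, exclude), 3 (not in A, include), 4 (in A, exclude), 5 (in A, exclude), 6 (in A, exclude), 7 (in A, exclude), 8 (not in A, include), 9 (not in A, include), 10 (in A, exclude), 11 (in A, exclude), 12 (not in A, include), 13 (not in A, include), 14 (not in A, include), 15 (in A, exclude), 16 (not in A, include), 17 (in A, exclude)
A' = {3, 8, 9, 12, 13, 14, 16}

{3, 8, 9, 12, 13, 14, 16}


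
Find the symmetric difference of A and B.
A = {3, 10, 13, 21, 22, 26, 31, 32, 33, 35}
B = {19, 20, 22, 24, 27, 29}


Set A = {3, 10, 13, 21, 22, 26, 31, 32, 33, 35}
Set B = {19, 20, 22, 24, 27, 29}
A △ B = (A \ B) ∪ (B \ A)
Elements in A but not B: {3, 10, 13, 21, 26, 31, 32, 33, 35}
Elements in B but not A: {19, 20, 24, 27, 29}
A △ B = {3, 10, 13, 19, 20, 21, 24, 26, 27, 29, 31, 32, 33, 35}

{3, 10, 13, 19, 20, 21, 24, 26, 27, 29, 31, 32, 33, 35}


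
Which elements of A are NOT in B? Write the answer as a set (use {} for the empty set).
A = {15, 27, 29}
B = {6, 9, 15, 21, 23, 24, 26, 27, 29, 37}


Set A = {15, 27, 29}
Set B = {6, 9, 15, 21, 23, 24, 26, 27, 29, 37}
Check each element of A against B:
15 ∈ B, 27 ∈ B, 29 ∈ B
Elements of A not in B: {}

{}


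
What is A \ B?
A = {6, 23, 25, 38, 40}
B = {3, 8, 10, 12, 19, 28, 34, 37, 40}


Set A = {6, 23, 25, 38, 40}
Set B = {3, 8, 10, 12, 19, 28, 34, 37, 40}
A \ B includes elements in A that are not in B.
Check each element of A:
6 (not in B, keep), 23 (not in B, keep), 25 (not in B, keep), 38 (not in B, keep), 40 (in B, remove)
A \ B = {6, 23, 25, 38}

{6, 23, 25, 38}


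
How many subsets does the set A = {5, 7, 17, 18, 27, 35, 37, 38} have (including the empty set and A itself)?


Set A = {5, 7, 17, 18, 27, 35, 37, 38}
|A| = 8
The power set P(A) contains all subsets of A.
|P(A)| = 2^|A| = 2^8 = 256

256


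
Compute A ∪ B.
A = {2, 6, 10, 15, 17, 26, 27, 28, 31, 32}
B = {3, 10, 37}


Set A = {2, 6, 10, 15, 17, 26, 27, 28, 31, 32}
Set B = {3, 10, 37}
A ∪ B includes all elements in either set.
Elements from A: {2, 6, 10, 15, 17, 26, 27, 28, 31, 32}
Elements from B not already included: {3, 37}
A ∪ B = {2, 3, 6, 10, 15, 17, 26, 27, 28, 31, 32, 37}

{2, 3, 6, 10, 15, 17, 26, 27, 28, 31, 32, 37}


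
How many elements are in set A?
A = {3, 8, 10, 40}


Set A = {3, 8, 10, 40}
Listing elements: 3, 8, 10, 40
Counting: 4 elements
|A| = 4

4


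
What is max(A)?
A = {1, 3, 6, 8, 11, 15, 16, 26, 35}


Set A = {1, 3, 6, 8, 11, 15, 16, 26, 35}
Elements in ascending order: 1, 3, 6, 8, 11, 15, 16, 26, 35
The largest element is 35.

35


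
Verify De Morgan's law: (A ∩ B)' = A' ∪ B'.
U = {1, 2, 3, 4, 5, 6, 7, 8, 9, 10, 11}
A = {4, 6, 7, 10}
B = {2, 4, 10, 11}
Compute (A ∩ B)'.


U = {1, 2, 3, 4, 5, 6, 7, 8, 9, 10, 11}
A = {4, 6, 7, 10}, B = {2, 4, 10, 11}
A ∩ B = {4, 10}
(A ∩ B)' = U \ (A ∩ B) = {1, 2, 3, 5, 6, 7, 8, 9, 11}
Verification via A' ∪ B': A' = {1, 2, 3, 5, 8, 9, 11}, B' = {1, 3, 5, 6, 7, 8, 9}
A' ∪ B' = {1, 2, 3, 5, 6, 7, 8, 9, 11} ✓

{1, 2, 3, 5, 6, 7, 8, 9, 11}


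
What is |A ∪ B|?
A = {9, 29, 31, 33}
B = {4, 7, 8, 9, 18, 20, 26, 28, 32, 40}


Set A = {9, 29, 31, 33}, |A| = 4
Set B = {4, 7, 8, 9, 18, 20, 26, 28, 32, 40}, |B| = 10
A ∩ B = {9}, |A ∩ B| = 1
|A ∪ B| = |A| + |B| - |A ∩ B| = 4 + 10 - 1 = 13

13


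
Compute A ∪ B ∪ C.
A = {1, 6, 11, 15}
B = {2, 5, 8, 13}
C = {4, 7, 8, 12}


Set A = {1, 6, 11, 15}
Set B = {2, 5, 8, 13}
Set C = {4, 7, 8, 12}
First, A ∪ B = {1, 2, 5, 6, 8, 11, 13, 15}
Then, (A ∪ B) ∪ C = {1, 2, 4, 5, 6, 7, 8, 11, 12, 13, 15}

{1, 2, 4, 5, 6, 7, 8, 11, 12, 13, 15}


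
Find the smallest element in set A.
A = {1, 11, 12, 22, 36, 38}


Set A = {1, 11, 12, 22, 36, 38}
Elements in ascending order: 1, 11, 12, 22, 36, 38
The smallest element is 1.

1


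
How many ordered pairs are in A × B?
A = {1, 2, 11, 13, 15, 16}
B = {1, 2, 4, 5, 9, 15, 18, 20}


Set A = {1, 2, 11, 13, 15, 16} has 6 elements.
Set B = {1, 2, 4, 5, 9, 15, 18, 20} has 8 elements.
|A × B| = |A| × |B| = 6 × 8 = 48

48


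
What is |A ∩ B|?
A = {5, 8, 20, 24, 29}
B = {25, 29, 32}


Set A = {5, 8, 20, 24, 29}
Set B = {25, 29, 32}
A ∩ B = {29}
|A ∩ B| = 1

1


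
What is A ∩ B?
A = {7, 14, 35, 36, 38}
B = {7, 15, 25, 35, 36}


Set A = {7, 14, 35, 36, 38}
Set B = {7, 15, 25, 35, 36}
A ∩ B includes only elements in both sets.
Check each element of A against B:
7 ✓, 14 ✗, 35 ✓, 36 ✓, 38 ✗
A ∩ B = {7, 35, 36}

{7, 35, 36}


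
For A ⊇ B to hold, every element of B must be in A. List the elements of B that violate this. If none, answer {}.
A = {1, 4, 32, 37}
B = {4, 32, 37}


Set A = {1, 4, 32, 37}
Set B = {4, 32, 37}
Check each element of B against A:
4 ∈ A, 32 ∈ A, 37 ∈ A
Elements of B not in A: {}

{}


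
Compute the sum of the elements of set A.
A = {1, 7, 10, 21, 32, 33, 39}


Set A = {1, 7, 10, 21, 32, 33, 39}
Sum = 1 + 7 + 10 + 21 + 32 + 33 + 39 = 143

143


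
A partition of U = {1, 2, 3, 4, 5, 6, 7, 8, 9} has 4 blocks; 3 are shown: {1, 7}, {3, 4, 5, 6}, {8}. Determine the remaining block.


U = {1, 2, 3, 4, 5, 6, 7, 8, 9}
Shown blocks: {1, 7}, {3, 4, 5, 6}, {8}
A partition's blocks are pairwise disjoint and cover U, so the missing block = U \ (union of shown blocks).
Union of shown blocks: {1, 3, 4, 5, 6, 7, 8}
Missing block = U \ (union) = {2, 9}

{2, 9}


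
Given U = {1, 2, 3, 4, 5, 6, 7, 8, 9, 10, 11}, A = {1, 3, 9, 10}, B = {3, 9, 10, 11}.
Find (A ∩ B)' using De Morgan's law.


U = {1, 2, 3, 4, 5, 6, 7, 8, 9, 10, 11}
A = {1, 3, 9, 10}, B = {3, 9, 10, 11}
A ∩ B = {3, 9, 10}
(A ∩ B)' = U \ (A ∩ B) = {1, 2, 4, 5, 6, 7, 8, 11}
Verification via A' ∪ B': A' = {2, 4, 5, 6, 7, 8, 11}, B' = {1, 2, 4, 5, 6, 7, 8}
A' ∪ B' = {1, 2, 4, 5, 6, 7, 8, 11} ✓

{1, 2, 4, 5, 6, 7, 8, 11}


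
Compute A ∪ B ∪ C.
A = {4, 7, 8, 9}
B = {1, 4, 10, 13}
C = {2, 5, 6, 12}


Set A = {4, 7, 8, 9}
Set B = {1, 4, 10, 13}
Set C = {2, 5, 6, 12}
First, A ∪ B = {1, 4, 7, 8, 9, 10, 13}
Then, (A ∪ B) ∪ C = {1, 2, 4, 5, 6, 7, 8, 9, 10, 12, 13}

{1, 2, 4, 5, 6, 7, 8, 9, 10, 12, 13}


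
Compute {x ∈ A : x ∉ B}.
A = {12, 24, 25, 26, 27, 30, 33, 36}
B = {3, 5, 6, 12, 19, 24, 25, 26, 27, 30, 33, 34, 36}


Set A = {12, 24, 25, 26, 27, 30, 33, 36}
Set B = {3, 5, 6, 12, 19, 24, 25, 26, 27, 30, 33, 34, 36}
Check each element of A against B:
12 ∈ B, 24 ∈ B, 25 ∈ B, 26 ∈ B, 27 ∈ B, 30 ∈ B, 33 ∈ B, 36 ∈ B
Elements of A not in B: {}

{}


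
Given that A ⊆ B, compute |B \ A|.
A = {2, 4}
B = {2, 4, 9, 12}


Set A = {2, 4}, |A| = 2
Set B = {2, 4, 9, 12}, |B| = 4
Since A ⊆ B: B \ A = {9, 12}
|B| - |A| = 4 - 2 = 2

2


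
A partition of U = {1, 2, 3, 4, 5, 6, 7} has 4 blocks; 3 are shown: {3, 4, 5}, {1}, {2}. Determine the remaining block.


U = {1, 2, 3, 4, 5, 6, 7}
Shown blocks: {3, 4, 5}, {1}, {2}
A partition's blocks are pairwise disjoint and cover U, so the missing block = U \ (union of shown blocks).
Union of shown blocks: {1, 2, 3, 4, 5}
Missing block = U \ (union) = {6, 7}

{6, 7}


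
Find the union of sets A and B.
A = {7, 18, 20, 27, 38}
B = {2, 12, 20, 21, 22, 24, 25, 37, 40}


Set A = {7, 18, 20, 27, 38}
Set B = {2, 12, 20, 21, 22, 24, 25, 37, 40}
A ∪ B includes all elements in either set.
Elements from A: {7, 18, 20, 27, 38}
Elements from B not already included: {2, 12, 21, 22, 24, 25, 37, 40}
A ∪ B = {2, 7, 12, 18, 20, 21, 22, 24, 25, 27, 37, 38, 40}

{2, 7, 12, 18, 20, 21, 22, 24, 25, 27, 37, 38, 40}


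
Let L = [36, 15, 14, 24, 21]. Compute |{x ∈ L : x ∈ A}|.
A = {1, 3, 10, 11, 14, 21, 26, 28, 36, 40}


Set A = {1, 3, 10, 11, 14, 21, 26, 28, 36, 40}
Candidates: [36, 15, 14, 24, 21]
Check each candidate:
36 ∈ A, 15 ∉ A, 14 ∈ A, 24 ∉ A, 21 ∈ A
Count of candidates in A: 3

3


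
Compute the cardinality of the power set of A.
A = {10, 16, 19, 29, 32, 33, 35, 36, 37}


Set A = {10, 16, 19, 29, 32, 33, 35, 36, 37}
|A| = 9
The power set P(A) contains all subsets of A.
|P(A)| = 2^|A| = 2^9 = 512

512


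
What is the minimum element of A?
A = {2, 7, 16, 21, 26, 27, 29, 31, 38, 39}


Set A = {2, 7, 16, 21, 26, 27, 29, 31, 38, 39}
Elements in ascending order: 2, 7, 16, 21, 26, 27, 29, 31, 38, 39
The smallest element is 2.

2


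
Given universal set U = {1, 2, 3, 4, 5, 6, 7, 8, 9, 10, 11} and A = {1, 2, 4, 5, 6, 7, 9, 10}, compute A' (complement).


Universal set U = {1, 2, 3, 4, 5, 6, 7, 8, 9, 10, 11}
Set A = {1, 2, 4, 5, 6, 7, 9, 10}
A' = U \ A = elements in U but not in A
Checking each element of U:
1 (in A, exclude), 2 (in A, exclude), 3 (not in A, include), 4 (in A, exclude), 5 (in A, exclude), 6 (in A, exclude), 7 (in A, exclude), 8 (not in A, include), 9 (in A, exclude), 10 (in A, exclude), 11 (not in A, include)
A' = {3, 8, 11}

{3, 8, 11}


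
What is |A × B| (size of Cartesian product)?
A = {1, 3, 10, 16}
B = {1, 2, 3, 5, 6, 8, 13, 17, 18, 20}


Set A = {1, 3, 10, 16} has 4 elements.
Set B = {1, 2, 3, 5, 6, 8, 13, 17, 18, 20} has 10 elements.
|A × B| = |A| × |B| = 4 × 10 = 40

40


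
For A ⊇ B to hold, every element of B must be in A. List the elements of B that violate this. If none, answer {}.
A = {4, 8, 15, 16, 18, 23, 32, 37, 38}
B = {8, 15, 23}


Set A = {4, 8, 15, 16, 18, 23, 32, 37, 38}
Set B = {8, 15, 23}
Check each element of B against A:
8 ∈ A, 15 ∈ A, 23 ∈ A
Elements of B not in A: {}

{}


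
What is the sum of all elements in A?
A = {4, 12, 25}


Set A = {4, 12, 25}
Sum = 4 + 12 + 25 = 41

41


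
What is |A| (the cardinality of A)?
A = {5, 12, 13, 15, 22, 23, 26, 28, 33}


Set A = {5, 12, 13, 15, 22, 23, 26, 28, 33}
Listing elements: 5, 12, 13, 15, 22, 23, 26, 28, 33
Counting: 9 elements
|A| = 9

9


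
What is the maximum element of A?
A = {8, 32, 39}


Set A = {8, 32, 39}
Elements in ascending order: 8, 32, 39
The largest element is 39.

39


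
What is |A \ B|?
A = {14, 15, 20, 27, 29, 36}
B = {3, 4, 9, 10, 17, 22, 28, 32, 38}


Set A = {14, 15, 20, 27, 29, 36}
Set B = {3, 4, 9, 10, 17, 22, 28, 32, 38}
A \ B = {14, 15, 20, 27, 29, 36}
|A \ B| = 6

6


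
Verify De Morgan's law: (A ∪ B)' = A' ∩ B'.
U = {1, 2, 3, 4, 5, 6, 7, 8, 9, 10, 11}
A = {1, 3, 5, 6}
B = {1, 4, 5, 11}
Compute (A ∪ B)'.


U = {1, 2, 3, 4, 5, 6, 7, 8, 9, 10, 11}
A = {1, 3, 5, 6}, B = {1, 4, 5, 11}
A ∪ B = {1, 3, 4, 5, 6, 11}
(A ∪ B)' = U \ (A ∪ B) = {2, 7, 8, 9, 10}
Verification via A' ∩ B': A' = {2, 4, 7, 8, 9, 10, 11}, B' = {2, 3, 6, 7, 8, 9, 10}
A' ∩ B' = {2, 7, 8, 9, 10} ✓

{2, 7, 8, 9, 10}


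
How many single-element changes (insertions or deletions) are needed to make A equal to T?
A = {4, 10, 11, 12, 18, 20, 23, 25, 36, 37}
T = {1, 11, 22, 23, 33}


Set A = {4, 10, 11, 12, 18, 20, 23, 25, 36, 37}
Set T = {1, 11, 22, 23, 33}
Elements to remove from A (in A, not in T): {4, 10, 12, 18, 20, 25, 36, 37} → 8 removals
Elements to add to A (in T, not in A): {1, 22, 33} → 3 additions
Total edits = 8 + 3 = 11

11


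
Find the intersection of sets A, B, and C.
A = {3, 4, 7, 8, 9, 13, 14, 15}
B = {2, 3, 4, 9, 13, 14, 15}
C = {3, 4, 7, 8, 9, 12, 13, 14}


Set A = {3, 4, 7, 8, 9, 13, 14, 15}
Set B = {2, 3, 4, 9, 13, 14, 15}
Set C = {3, 4, 7, 8, 9, 12, 13, 14}
First, A ∩ B = {3, 4, 9, 13, 14, 15}
Then, (A ∩ B) ∩ C = {3, 4, 9, 13, 14}

{3, 4, 9, 13, 14}


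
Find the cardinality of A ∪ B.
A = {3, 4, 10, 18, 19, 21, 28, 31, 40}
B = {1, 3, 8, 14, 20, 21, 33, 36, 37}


Set A = {3, 4, 10, 18, 19, 21, 28, 31, 40}, |A| = 9
Set B = {1, 3, 8, 14, 20, 21, 33, 36, 37}, |B| = 9
A ∩ B = {3, 21}, |A ∩ B| = 2
|A ∪ B| = |A| + |B| - |A ∩ B| = 9 + 9 - 2 = 16

16


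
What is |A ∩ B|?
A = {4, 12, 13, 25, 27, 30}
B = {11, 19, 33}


Set A = {4, 12, 13, 25, 27, 30}
Set B = {11, 19, 33}
A ∩ B = {}
|A ∩ B| = 0

0


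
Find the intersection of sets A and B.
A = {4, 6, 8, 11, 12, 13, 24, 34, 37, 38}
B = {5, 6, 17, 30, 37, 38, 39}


Set A = {4, 6, 8, 11, 12, 13, 24, 34, 37, 38}
Set B = {5, 6, 17, 30, 37, 38, 39}
A ∩ B includes only elements in both sets.
Check each element of A against B:
4 ✗, 6 ✓, 8 ✗, 11 ✗, 12 ✗, 13 ✗, 24 ✗, 34 ✗, 37 ✓, 38 ✓
A ∩ B = {6, 37, 38}

{6, 37, 38}


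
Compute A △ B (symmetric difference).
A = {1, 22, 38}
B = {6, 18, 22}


Set A = {1, 22, 38}
Set B = {6, 18, 22}
A △ B = (A \ B) ∪ (B \ A)
Elements in A but not B: {1, 38}
Elements in B but not A: {6, 18}
A △ B = {1, 6, 18, 38}

{1, 6, 18, 38}


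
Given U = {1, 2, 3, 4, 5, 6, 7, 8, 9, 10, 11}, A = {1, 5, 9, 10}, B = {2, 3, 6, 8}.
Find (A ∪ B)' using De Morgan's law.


U = {1, 2, 3, 4, 5, 6, 7, 8, 9, 10, 11}
A = {1, 5, 9, 10}, B = {2, 3, 6, 8}
A ∪ B = {1, 2, 3, 5, 6, 8, 9, 10}
(A ∪ B)' = U \ (A ∪ B) = {4, 7, 11}
Verification via A' ∩ B': A' = {2, 3, 4, 6, 7, 8, 11}, B' = {1, 4, 5, 7, 9, 10, 11}
A' ∩ B' = {4, 7, 11} ✓

{4, 7, 11}


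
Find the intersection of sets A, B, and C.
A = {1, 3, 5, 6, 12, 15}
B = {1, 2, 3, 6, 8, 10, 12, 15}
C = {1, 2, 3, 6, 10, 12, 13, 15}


Set A = {1, 3, 5, 6, 12, 15}
Set B = {1, 2, 3, 6, 8, 10, 12, 15}
Set C = {1, 2, 3, 6, 10, 12, 13, 15}
First, A ∩ B = {1, 3, 6, 12, 15}
Then, (A ∩ B) ∩ C = {1, 3, 6, 12, 15}

{1, 3, 6, 12, 15}


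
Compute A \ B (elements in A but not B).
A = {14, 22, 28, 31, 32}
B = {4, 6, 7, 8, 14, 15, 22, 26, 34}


Set A = {14, 22, 28, 31, 32}
Set B = {4, 6, 7, 8, 14, 15, 22, 26, 34}
A \ B includes elements in A that are not in B.
Check each element of A:
14 (in B, remove), 22 (in B, remove), 28 (not in B, keep), 31 (not in B, keep), 32 (not in B, keep)
A \ B = {28, 31, 32}

{28, 31, 32}


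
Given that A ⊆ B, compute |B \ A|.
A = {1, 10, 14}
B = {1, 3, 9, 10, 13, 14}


Set A = {1, 10, 14}, |A| = 3
Set B = {1, 3, 9, 10, 13, 14}, |B| = 6
Since A ⊆ B: B \ A = {3, 9, 13}
|B| - |A| = 6 - 3 = 3

3


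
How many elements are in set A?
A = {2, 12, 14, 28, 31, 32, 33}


Set A = {2, 12, 14, 28, 31, 32, 33}
Listing elements: 2, 12, 14, 28, 31, 32, 33
Counting: 7 elements
|A| = 7

7


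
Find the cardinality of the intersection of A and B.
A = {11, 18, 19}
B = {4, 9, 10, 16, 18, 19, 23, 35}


Set A = {11, 18, 19}
Set B = {4, 9, 10, 16, 18, 19, 23, 35}
A ∩ B = {18, 19}
|A ∩ B| = 2

2


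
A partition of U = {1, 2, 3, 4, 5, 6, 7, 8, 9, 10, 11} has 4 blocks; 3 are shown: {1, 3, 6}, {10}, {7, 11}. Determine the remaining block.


U = {1, 2, 3, 4, 5, 6, 7, 8, 9, 10, 11}
Shown blocks: {1, 3, 6}, {10}, {7, 11}
A partition's blocks are pairwise disjoint and cover U, so the missing block = U \ (union of shown blocks).
Union of shown blocks: {1, 3, 6, 7, 10, 11}
Missing block = U \ (union) = {2, 4, 5, 8, 9}

{2, 4, 5, 8, 9}


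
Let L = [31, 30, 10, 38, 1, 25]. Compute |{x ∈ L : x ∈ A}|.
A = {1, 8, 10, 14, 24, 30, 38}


Set A = {1, 8, 10, 14, 24, 30, 38}
Candidates: [31, 30, 10, 38, 1, 25]
Check each candidate:
31 ∉ A, 30 ∈ A, 10 ∈ A, 38 ∈ A, 1 ∈ A, 25 ∉ A
Count of candidates in A: 4

4


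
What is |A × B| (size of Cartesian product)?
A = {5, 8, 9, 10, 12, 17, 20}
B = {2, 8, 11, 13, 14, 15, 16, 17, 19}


Set A = {5, 8, 9, 10, 12, 17, 20} has 7 elements.
Set B = {2, 8, 11, 13, 14, 15, 16, 17, 19} has 9 elements.
|A × B| = |A| × |B| = 7 × 9 = 63

63


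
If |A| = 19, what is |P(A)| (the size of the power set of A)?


The set has 19 elements.
The power set contains all possible subsets.
|P(A)| = 2^|A| = 2^19 = 524288

524288


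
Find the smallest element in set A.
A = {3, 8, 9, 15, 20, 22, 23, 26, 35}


Set A = {3, 8, 9, 15, 20, 22, 23, 26, 35}
Elements in ascending order: 3, 8, 9, 15, 20, 22, 23, 26, 35
The smallest element is 3.

3


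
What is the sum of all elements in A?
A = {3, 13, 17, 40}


Set A = {3, 13, 17, 40}
Sum = 3 + 13 + 17 + 40 = 73

73


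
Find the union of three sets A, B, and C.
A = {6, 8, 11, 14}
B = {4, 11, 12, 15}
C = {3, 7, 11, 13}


Set A = {6, 8, 11, 14}
Set B = {4, 11, 12, 15}
Set C = {3, 7, 11, 13}
First, A ∪ B = {4, 6, 8, 11, 12, 14, 15}
Then, (A ∪ B) ∪ C = {3, 4, 6, 7, 8, 11, 12, 13, 14, 15}

{3, 4, 6, 7, 8, 11, 12, 13, 14, 15}


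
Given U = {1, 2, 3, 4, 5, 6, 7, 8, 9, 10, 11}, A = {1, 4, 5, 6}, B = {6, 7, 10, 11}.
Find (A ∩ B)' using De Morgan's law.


U = {1, 2, 3, 4, 5, 6, 7, 8, 9, 10, 11}
A = {1, 4, 5, 6}, B = {6, 7, 10, 11}
A ∩ B = {6}
(A ∩ B)' = U \ (A ∩ B) = {1, 2, 3, 4, 5, 7, 8, 9, 10, 11}
Verification via A' ∪ B': A' = {2, 3, 7, 8, 9, 10, 11}, B' = {1, 2, 3, 4, 5, 8, 9}
A' ∪ B' = {1, 2, 3, 4, 5, 7, 8, 9, 10, 11} ✓

{1, 2, 3, 4, 5, 7, 8, 9, 10, 11}


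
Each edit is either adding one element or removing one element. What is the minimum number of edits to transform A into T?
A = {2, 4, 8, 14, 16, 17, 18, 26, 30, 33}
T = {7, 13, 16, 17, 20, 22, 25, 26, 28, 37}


Set A = {2, 4, 8, 14, 16, 17, 18, 26, 30, 33}
Set T = {7, 13, 16, 17, 20, 22, 25, 26, 28, 37}
Elements to remove from A (in A, not in T): {2, 4, 8, 14, 18, 30, 33} → 7 removals
Elements to add to A (in T, not in A): {7, 13, 20, 22, 25, 28, 37} → 7 additions
Total edits = 7 + 7 = 14

14


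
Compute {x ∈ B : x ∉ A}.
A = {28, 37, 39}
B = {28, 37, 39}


Set A = {28, 37, 39}
Set B = {28, 37, 39}
Check each element of B against A:
28 ∈ A, 37 ∈ A, 39 ∈ A
Elements of B not in A: {}

{}


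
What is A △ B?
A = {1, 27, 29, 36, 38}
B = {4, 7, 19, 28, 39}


Set A = {1, 27, 29, 36, 38}
Set B = {4, 7, 19, 28, 39}
A △ B = (A \ B) ∪ (B \ A)
Elements in A but not B: {1, 27, 29, 36, 38}
Elements in B but not A: {4, 7, 19, 28, 39}
A △ B = {1, 4, 7, 19, 27, 28, 29, 36, 38, 39}

{1, 4, 7, 19, 27, 28, 29, 36, 38, 39}


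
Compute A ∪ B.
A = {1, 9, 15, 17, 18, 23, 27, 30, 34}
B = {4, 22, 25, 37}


Set A = {1, 9, 15, 17, 18, 23, 27, 30, 34}
Set B = {4, 22, 25, 37}
A ∪ B includes all elements in either set.
Elements from A: {1, 9, 15, 17, 18, 23, 27, 30, 34}
Elements from B not already included: {4, 22, 25, 37}
A ∪ B = {1, 4, 9, 15, 17, 18, 22, 23, 25, 27, 30, 34, 37}

{1, 4, 9, 15, 17, 18, 22, 23, 25, 27, 30, 34, 37}


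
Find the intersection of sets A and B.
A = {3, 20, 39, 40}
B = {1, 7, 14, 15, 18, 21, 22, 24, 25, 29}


Set A = {3, 20, 39, 40}
Set B = {1, 7, 14, 15, 18, 21, 22, 24, 25, 29}
A ∩ B includes only elements in both sets.
Check each element of A against B:
3 ✗, 20 ✗, 39 ✗, 40 ✗
A ∩ B = {}

{}


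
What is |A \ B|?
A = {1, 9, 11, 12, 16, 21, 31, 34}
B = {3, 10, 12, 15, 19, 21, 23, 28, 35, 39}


Set A = {1, 9, 11, 12, 16, 21, 31, 34}
Set B = {3, 10, 12, 15, 19, 21, 23, 28, 35, 39}
A \ B = {1, 9, 11, 16, 31, 34}
|A \ B| = 6

6


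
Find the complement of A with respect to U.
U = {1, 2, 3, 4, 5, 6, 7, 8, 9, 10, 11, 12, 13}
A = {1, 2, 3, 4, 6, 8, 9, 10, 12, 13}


Universal set U = {1, 2, 3, 4, 5, 6, 7, 8, 9, 10, 11, 12, 13}
Set A = {1, 2, 3, 4, 6, 8, 9, 10, 12, 13}
A' = U \ A = elements in U but not in A
Checking each element of U:
1 (in A, exclude), 2 (in A, exclude), 3 (in A, exclude), 4 (in A, exclude), 5 (not in A, include), 6 (in A, exclude), 7 (not in A, include), 8 (in A, exclude), 9 (in A, exclude), 10 (in A, exclude), 11 (not in A, include), 12 (in A, exclude), 13 (in A, exclude)
A' = {5, 7, 11}

{5, 7, 11}


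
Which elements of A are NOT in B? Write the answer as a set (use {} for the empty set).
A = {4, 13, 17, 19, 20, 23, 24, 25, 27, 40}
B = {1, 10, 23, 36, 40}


Set A = {4, 13, 17, 19, 20, 23, 24, 25, 27, 40}
Set B = {1, 10, 23, 36, 40}
Check each element of A against B:
4 ∉ B (include), 13 ∉ B (include), 17 ∉ B (include), 19 ∉ B (include), 20 ∉ B (include), 23 ∈ B, 24 ∉ B (include), 25 ∉ B (include), 27 ∉ B (include), 40 ∈ B
Elements of A not in B: {4, 13, 17, 19, 20, 24, 25, 27}

{4, 13, 17, 19, 20, 24, 25, 27}


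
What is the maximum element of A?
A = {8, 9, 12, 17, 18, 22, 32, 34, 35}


Set A = {8, 9, 12, 17, 18, 22, 32, 34, 35}
Elements in ascending order: 8, 9, 12, 17, 18, 22, 32, 34, 35
The largest element is 35.

35


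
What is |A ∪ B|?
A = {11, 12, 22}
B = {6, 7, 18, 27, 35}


Set A = {11, 12, 22}, |A| = 3
Set B = {6, 7, 18, 27, 35}, |B| = 5
A ∩ B = {}, |A ∩ B| = 0
|A ∪ B| = |A| + |B| - |A ∩ B| = 3 + 5 - 0 = 8

8


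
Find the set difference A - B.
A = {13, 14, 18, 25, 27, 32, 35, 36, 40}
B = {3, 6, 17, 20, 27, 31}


Set A = {13, 14, 18, 25, 27, 32, 35, 36, 40}
Set B = {3, 6, 17, 20, 27, 31}
A \ B includes elements in A that are not in B.
Check each element of A:
13 (not in B, keep), 14 (not in B, keep), 18 (not in B, keep), 25 (not in B, keep), 27 (in B, remove), 32 (not in B, keep), 35 (not in B, keep), 36 (not in B, keep), 40 (not in B, keep)
A \ B = {13, 14, 18, 25, 32, 35, 36, 40}

{13, 14, 18, 25, 32, 35, 36, 40}


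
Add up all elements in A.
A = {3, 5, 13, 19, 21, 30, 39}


Set A = {3, 5, 13, 19, 21, 30, 39}
Sum = 3 + 5 + 13 + 19 + 21 + 30 + 39 = 130

130


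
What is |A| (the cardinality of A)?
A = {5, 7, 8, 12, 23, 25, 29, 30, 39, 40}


Set A = {5, 7, 8, 12, 23, 25, 29, 30, 39, 40}
Listing elements: 5, 7, 8, 12, 23, 25, 29, 30, 39, 40
Counting: 10 elements
|A| = 10

10


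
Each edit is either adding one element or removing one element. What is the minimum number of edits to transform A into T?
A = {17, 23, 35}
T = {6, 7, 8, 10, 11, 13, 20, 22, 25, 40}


Set A = {17, 23, 35}
Set T = {6, 7, 8, 10, 11, 13, 20, 22, 25, 40}
Elements to remove from A (in A, not in T): {17, 23, 35} → 3 removals
Elements to add to A (in T, not in A): {6, 7, 8, 10, 11, 13, 20, 22, 25, 40} → 10 additions
Total edits = 3 + 10 = 13

13


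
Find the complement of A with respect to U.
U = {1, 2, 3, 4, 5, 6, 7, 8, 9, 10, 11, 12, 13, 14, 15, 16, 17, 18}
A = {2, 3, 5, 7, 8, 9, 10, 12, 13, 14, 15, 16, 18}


Universal set U = {1, 2, 3, 4, 5, 6, 7, 8, 9, 10, 11, 12, 13, 14, 15, 16, 17, 18}
Set A = {2, 3, 5, 7, 8, 9, 10, 12, 13, 14, 15, 16, 18}
A' = U \ A = elements in U but not in A
Checking each element of U:
1 (not in A, include), 2 (in A, exclude), 3 (in A, exclude), 4 (not in A, include), 5 (in A, exclude), 6 (not in A, include), 7 (in A, exclude), 8 (in A, exclude), 9 (in A, exclude), 10 (in A, exclude), 11 (not in A, include), 12 (in A, exclude), 13 (in A, exclude), 14 (in A, exclude), 15 (in A, exclude), 16 (in A, exclude), 17 (not in A, include), 18 (in A, exclude)
A' = {1, 4, 6, 11, 17}

{1, 4, 6, 11, 17}


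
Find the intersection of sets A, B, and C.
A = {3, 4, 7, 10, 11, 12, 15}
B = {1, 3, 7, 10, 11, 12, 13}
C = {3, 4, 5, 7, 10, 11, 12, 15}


Set A = {3, 4, 7, 10, 11, 12, 15}
Set B = {1, 3, 7, 10, 11, 12, 13}
Set C = {3, 4, 5, 7, 10, 11, 12, 15}
First, A ∩ B = {3, 7, 10, 11, 12}
Then, (A ∩ B) ∩ C = {3, 7, 10, 11, 12}

{3, 7, 10, 11, 12}


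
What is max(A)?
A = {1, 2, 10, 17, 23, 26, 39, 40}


Set A = {1, 2, 10, 17, 23, 26, 39, 40}
Elements in ascending order: 1, 2, 10, 17, 23, 26, 39, 40
The largest element is 40.

40


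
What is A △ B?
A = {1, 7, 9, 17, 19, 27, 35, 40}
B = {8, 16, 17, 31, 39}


Set A = {1, 7, 9, 17, 19, 27, 35, 40}
Set B = {8, 16, 17, 31, 39}
A △ B = (A \ B) ∪ (B \ A)
Elements in A but not B: {1, 7, 9, 19, 27, 35, 40}
Elements in B but not A: {8, 16, 31, 39}
A △ B = {1, 7, 8, 9, 16, 19, 27, 31, 35, 39, 40}

{1, 7, 8, 9, 16, 19, 27, 31, 35, 39, 40}


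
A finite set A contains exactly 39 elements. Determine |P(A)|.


The set has 39 elements.
The power set contains all possible subsets.
|P(A)| = 2^|A| = 2^39 = 549755813888

549755813888


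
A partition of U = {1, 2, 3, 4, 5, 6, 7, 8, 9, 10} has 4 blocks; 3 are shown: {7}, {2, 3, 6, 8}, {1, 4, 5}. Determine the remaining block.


U = {1, 2, 3, 4, 5, 6, 7, 8, 9, 10}
Shown blocks: {7}, {2, 3, 6, 8}, {1, 4, 5}
A partition's blocks are pairwise disjoint and cover U, so the missing block = U \ (union of shown blocks).
Union of shown blocks: {1, 2, 3, 4, 5, 6, 7, 8}
Missing block = U \ (union) = {9, 10}

{9, 10}


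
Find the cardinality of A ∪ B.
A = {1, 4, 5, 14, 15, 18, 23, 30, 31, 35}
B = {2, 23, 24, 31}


Set A = {1, 4, 5, 14, 15, 18, 23, 30, 31, 35}, |A| = 10
Set B = {2, 23, 24, 31}, |B| = 4
A ∩ B = {23, 31}, |A ∩ B| = 2
|A ∪ B| = |A| + |B| - |A ∩ B| = 10 + 4 - 2 = 12

12


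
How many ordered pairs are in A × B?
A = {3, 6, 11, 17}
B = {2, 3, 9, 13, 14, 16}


Set A = {3, 6, 11, 17} has 4 elements.
Set B = {2, 3, 9, 13, 14, 16} has 6 elements.
|A × B| = |A| × |B| = 4 × 6 = 24

24


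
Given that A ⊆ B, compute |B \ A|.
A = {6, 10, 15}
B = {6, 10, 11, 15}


Set A = {6, 10, 15}, |A| = 3
Set B = {6, 10, 11, 15}, |B| = 4
Since A ⊆ B: B \ A = {11}
|B| - |A| = 4 - 3 = 1

1


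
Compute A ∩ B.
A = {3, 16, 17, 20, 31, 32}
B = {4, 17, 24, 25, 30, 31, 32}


Set A = {3, 16, 17, 20, 31, 32}
Set B = {4, 17, 24, 25, 30, 31, 32}
A ∩ B includes only elements in both sets.
Check each element of A against B:
3 ✗, 16 ✗, 17 ✓, 20 ✗, 31 ✓, 32 ✓
A ∩ B = {17, 31, 32}

{17, 31, 32}


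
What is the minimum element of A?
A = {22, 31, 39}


Set A = {22, 31, 39}
Elements in ascending order: 22, 31, 39
The smallest element is 22.

22


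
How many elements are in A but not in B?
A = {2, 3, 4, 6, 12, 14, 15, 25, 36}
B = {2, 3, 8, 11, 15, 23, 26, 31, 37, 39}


Set A = {2, 3, 4, 6, 12, 14, 15, 25, 36}
Set B = {2, 3, 8, 11, 15, 23, 26, 31, 37, 39}
A \ B = {4, 6, 12, 14, 25, 36}
|A \ B| = 6

6


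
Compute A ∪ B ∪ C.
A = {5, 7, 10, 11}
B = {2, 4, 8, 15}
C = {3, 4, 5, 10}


Set A = {5, 7, 10, 11}
Set B = {2, 4, 8, 15}
Set C = {3, 4, 5, 10}
First, A ∪ B = {2, 4, 5, 7, 8, 10, 11, 15}
Then, (A ∪ B) ∪ C = {2, 3, 4, 5, 7, 8, 10, 11, 15}

{2, 3, 4, 5, 7, 8, 10, 11, 15}


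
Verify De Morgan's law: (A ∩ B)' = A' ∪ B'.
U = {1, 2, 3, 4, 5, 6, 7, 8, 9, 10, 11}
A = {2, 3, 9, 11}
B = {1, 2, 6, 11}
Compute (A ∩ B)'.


U = {1, 2, 3, 4, 5, 6, 7, 8, 9, 10, 11}
A = {2, 3, 9, 11}, B = {1, 2, 6, 11}
A ∩ B = {2, 11}
(A ∩ B)' = U \ (A ∩ B) = {1, 3, 4, 5, 6, 7, 8, 9, 10}
Verification via A' ∪ B': A' = {1, 4, 5, 6, 7, 8, 10}, B' = {3, 4, 5, 7, 8, 9, 10}
A' ∪ B' = {1, 3, 4, 5, 6, 7, 8, 9, 10} ✓

{1, 3, 4, 5, 6, 7, 8, 9, 10}


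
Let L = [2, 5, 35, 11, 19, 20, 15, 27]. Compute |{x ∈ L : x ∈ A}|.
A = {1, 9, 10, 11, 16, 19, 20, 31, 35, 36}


Set A = {1, 9, 10, 11, 16, 19, 20, 31, 35, 36}
Candidates: [2, 5, 35, 11, 19, 20, 15, 27]
Check each candidate:
2 ∉ A, 5 ∉ A, 35 ∈ A, 11 ∈ A, 19 ∈ A, 20 ∈ A, 15 ∉ A, 27 ∉ A
Count of candidates in A: 4

4


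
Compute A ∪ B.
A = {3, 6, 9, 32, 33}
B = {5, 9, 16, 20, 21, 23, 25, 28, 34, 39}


Set A = {3, 6, 9, 32, 33}
Set B = {5, 9, 16, 20, 21, 23, 25, 28, 34, 39}
A ∪ B includes all elements in either set.
Elements from A: {3, 6, 9, 32, 33}
Elements from B not already included: {5, 16, 20, 21, 23, 25, 28, 34, 39}
A ∪ B = {3, 5, 6, 9, 16, 20, 21, 23, 25, 28, 32, 33, 34, 39}

{3, 5, 6, 9, 16, 20, 21, 23, 25, 28, 32, 33, 34, 39}


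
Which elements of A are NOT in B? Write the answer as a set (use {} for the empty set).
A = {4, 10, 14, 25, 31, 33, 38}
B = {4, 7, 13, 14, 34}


Set A = {4, 10, 14, 25, 31, 33, 38}
Set B = {4, 7, 13, 14, 34}
Check each element of A against B:
4 ∈ B, 10 ∉ B (include), 14 ∈ B, 25 ∉ B (include), 31 ∉ B (include), 33 ∉ B (include), 38 ∉ B (include)
Elements of A not in B: {10, 25, 31, 33, 38}

{10, 25, 31, 33, 38}


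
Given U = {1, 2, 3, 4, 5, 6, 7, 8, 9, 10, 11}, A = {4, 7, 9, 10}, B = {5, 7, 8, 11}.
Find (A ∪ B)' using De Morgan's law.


U = {1, 2, 3, 4, 5, 6, 7, 8, 9, 10, 11}
A = {4, 7, 9, 10}, B = {5, 7, 8, 11}
A ∪ B = {4, 5, 7, 8, 9, 10, 11}
(A ∪ B)' = U \ (A ∪ B) = {1, 2, 3, 6}
Verification via A' ∩ B': A' = {1, 2, 3, 5, 6, 8, 11}, B' = {1, 2, 3, 4, 6, 9, 10}
A' ∩ B' = {1, 2, 3, 6} ✓

{1, 2, 3, 6}


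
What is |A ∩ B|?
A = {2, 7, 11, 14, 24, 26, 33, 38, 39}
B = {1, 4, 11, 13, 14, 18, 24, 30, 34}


Set A = {2, 7, 11, 14, 24, 26, 33, 38, 39}
Set B = {1, 4, 11, 13, 14, 18, 24, 30, 34}
A ∩ B = {11, 14, 24}
|A ∩ B| = 3

3


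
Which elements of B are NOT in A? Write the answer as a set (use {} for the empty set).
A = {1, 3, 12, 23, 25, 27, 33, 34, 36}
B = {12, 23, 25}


Set A = {1, 3, 12, 23, 25, 27, 33, 34, 36}
Set B = {12, 23, 25}
Check each element of B against A:
12 ∈ A, 23 ∈ A, 25 ∈ A
Elements of B not in A: {}

{}


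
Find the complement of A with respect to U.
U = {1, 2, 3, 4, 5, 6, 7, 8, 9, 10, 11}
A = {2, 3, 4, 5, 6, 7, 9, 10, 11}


Universal set U = {1, 2, 3, 4, 5, 6, 7, 8, 9, 10, 11}
Set A = {2, 3, 4, 5, 6, 7, 9, 10, 11}
A' = U \ A = elements in U but not in A
Checking each element of U:
1 (not in A, include), 2 (in A, exclude), 3 (in A, exclude), 4 (in A, exclude), 5 (in A, exclude), 6 (in A, exclude), 7 (in A, exclude), 8 (not in A, include), 9 (in A, exclude), 10 (in A, exclude), 11 (in A, exclude)
A' = {1, 8}

{1, 8}


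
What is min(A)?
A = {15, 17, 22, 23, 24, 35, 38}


Set A = {15, 17, 22, 23, 24, 35, 38}
Elements in ascending order: 15, 17, 22, 23, 24, 35, 38
The smallest element is 15.

15


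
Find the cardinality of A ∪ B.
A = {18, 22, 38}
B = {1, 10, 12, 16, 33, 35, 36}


Set A = {18, 22, 38}, |A| = 3
Set B = {1, 10, 12, 16, 33, 35, 36}, |B| = 7
A ∩ B = {}, |A ∩ B| = 0
|A ∪ B| = |A| + |B| - |A ∩ B| = 3 + 7 - 0 = 10

10


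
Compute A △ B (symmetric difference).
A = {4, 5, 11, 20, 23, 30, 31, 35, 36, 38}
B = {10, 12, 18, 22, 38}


Set A = {4, 5, 11, 20, 23, 30, 31, 35, 36, 38}
Set B = {10, 12, 18, 22, 38}
A △ B = (A \ B) ∪ (B \ A)
Elements in A but not B: {4, 5, 11, 20, 23, 30, 31, 35, 36}
Elements in B but not A: {10, 12, 18, 22}
A △ B = {4, 5, 10, 11, 12, 18, 20, 22, 23, 30, 31, 35, 36}

{4, 5, 10, 11, 12, 18, 20, 22, 23, 30, 31, 35, 36}


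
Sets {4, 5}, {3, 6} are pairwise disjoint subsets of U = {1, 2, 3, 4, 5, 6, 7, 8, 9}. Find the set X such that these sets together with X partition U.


U = {1, 2, 3, 4, 5, 6, 7, 8, 9}
Shown blocks: {4, 5}, {3, 6}
A partition's blocks are pairwise disjoint and cover U, so the missing block = U \ (union of shown blocks).
Union of shown blocks: {3, 4, 5, 6}
Missing block = U \ (union) = {1, 2, 7, 8, 9}

{1, 2, 7, 8, 9}


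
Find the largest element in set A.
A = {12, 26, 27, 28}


Set A = {12, 26, 27, 28}
Elements in ascending order: 12, 26, 27, 28
The largest element is 28.

28


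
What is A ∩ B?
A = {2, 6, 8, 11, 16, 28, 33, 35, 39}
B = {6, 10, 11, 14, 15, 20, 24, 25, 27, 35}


Set A = {2, 6, 8, 11, 16, 28, 33, 35, 39}
Set B = {6, 10, 11, 14, 15, 20, 24, 25, 27, 35}
A ∩ B includes only elements in both sets.
Check each element of A against B:
2 ✗, 6 ✓, 8 ✗, 11 ✓, 16 ✗, 28 ✗, 33 ✗, 35 ✓, 39 ✗
A ∩ B = {6, 11, 35}

{6, 11, 35}


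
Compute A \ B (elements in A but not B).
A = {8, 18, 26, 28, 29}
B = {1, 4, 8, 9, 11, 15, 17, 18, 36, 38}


Set A = {8, 18, 26, 28, 29}
Set B = {1, 4, 8, 9, 11, 15, 17, 18, 36, 38}
A \ B includes elements in A that are not in B.
Check each element of A:
8 (in B, remove), 18 (in B, remove), 26 (not in B, keep), 28 (not in B, keep), 29 (not in B, keep)
A \ B = {26, 28, 29}

{26, 28, 29}


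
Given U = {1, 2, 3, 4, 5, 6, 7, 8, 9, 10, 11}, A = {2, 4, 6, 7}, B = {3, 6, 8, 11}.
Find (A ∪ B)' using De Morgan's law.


U = {1, 2, 3, 4, 5, 6, 7, 8, 9, 10, 11}
A = {2, 4, 6, 7}, B = {3, 6, 8, 11}
A ∪ B = {2, 3, 4, 6, 7, 8, 11}
(A ∪ B)' = U \ (A ∪ B) = {1, 5, 9, 10}
Verification via A' ∩ B': A' = {1, 3, 5, 8, 9, 10, 11}, B' = {1, 2, 4, 5, 7, 9, 10}
A' ∩ B' = {1, 5, 9, 10} ✓

{1, 5, 9, 10}


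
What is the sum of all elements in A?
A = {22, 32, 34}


Set A = {22, 32, 34}
Sum = 22 + 32 + 34 = 88

88


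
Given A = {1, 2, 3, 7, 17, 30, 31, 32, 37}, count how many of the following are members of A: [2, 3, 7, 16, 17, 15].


Set A = {1, 2, 3, 7, 17, 30, 31, 32, 37}
Candidates: [2, 3, 7, 16, 17, 15]
Check each candidate:
2 ∈ A, 3 ∈ A, 7 ∈ A, 16 ∉ A, 17 ∈ A, 15 ∉ A
Count of candidates in A: 4

4


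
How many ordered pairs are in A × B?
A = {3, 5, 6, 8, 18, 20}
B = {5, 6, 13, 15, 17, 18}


Set A = {3, 5, 6, 8, 18, 20} has 6 elements.
Set B = {5, 6, 13, 15, 17, 18} has 6 elements.
|A × B| = |A| × |B| = 6 × 6 = 36

36


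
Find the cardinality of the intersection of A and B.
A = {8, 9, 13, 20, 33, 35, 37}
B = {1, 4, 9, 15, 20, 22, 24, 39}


Set A = {8, 9, 13, 20, 33, 35, 37}
Set B = {1, 4, 9, 15, 20, 22, 24, 39}
A ∩ B = {9, 20}
|A ∩ B| = 2

2


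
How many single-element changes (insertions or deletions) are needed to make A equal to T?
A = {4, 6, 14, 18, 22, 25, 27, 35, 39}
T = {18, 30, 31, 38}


Set A = {4, 6, 14, 18, 22, 25, 27, 35, 39}
Set T = {18, 30, 31, 38}
Elements to remove from A (in A, not in T): {4, 6, 14, 22, 25, 27, 35, 39} → 8 removals
Elements to add to A (in T, not in A): {30, 31, 38} → 3 additions
Total edits = 8 + 3 = 11

11
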